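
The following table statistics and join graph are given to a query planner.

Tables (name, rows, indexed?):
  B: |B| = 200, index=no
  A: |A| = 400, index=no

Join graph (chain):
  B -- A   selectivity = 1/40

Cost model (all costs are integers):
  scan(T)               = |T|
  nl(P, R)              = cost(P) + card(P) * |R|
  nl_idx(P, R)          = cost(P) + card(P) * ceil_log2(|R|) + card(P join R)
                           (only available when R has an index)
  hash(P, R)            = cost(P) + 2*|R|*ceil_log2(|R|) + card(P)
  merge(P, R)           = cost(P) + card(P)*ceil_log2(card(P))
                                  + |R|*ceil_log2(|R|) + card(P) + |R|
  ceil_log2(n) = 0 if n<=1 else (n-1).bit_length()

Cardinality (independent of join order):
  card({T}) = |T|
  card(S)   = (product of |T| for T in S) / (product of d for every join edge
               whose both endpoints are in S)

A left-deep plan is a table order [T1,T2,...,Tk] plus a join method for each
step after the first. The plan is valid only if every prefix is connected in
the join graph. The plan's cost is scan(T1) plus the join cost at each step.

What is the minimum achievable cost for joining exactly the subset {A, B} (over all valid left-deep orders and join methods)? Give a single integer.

Selinger DP over subsets of {A,B}:
  {B}: scan cost=200, card=200
  {A}: scan cost=400, card=400
  {AB}: card=2000; try (B,hash)→4000, (A,merge)→6000, (B,merge)→6200, (A,hash)→7600, (A,nl)→80200, (B,nl)→80400; best=4000 via (B,hash)

4000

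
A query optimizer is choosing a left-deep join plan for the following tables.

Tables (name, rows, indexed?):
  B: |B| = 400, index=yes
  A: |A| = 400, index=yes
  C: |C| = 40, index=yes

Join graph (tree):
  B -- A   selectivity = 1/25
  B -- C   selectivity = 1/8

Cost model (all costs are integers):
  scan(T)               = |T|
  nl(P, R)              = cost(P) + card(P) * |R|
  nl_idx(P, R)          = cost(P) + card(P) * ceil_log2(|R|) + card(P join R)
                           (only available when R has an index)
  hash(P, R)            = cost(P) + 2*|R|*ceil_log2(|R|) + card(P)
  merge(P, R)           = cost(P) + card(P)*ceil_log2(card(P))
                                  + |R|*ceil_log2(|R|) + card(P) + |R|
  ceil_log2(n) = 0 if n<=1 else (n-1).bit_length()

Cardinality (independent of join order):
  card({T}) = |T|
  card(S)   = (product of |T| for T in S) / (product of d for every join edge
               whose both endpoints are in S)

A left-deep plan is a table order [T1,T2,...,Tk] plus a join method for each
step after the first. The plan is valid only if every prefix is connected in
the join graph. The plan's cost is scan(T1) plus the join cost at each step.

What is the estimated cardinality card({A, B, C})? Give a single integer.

32000

Tables in S: A(400), B(400), C(40)
Edges inside S: B-A(d=25), B-C(d=8)
numerator = 400 * 400 * 40 = 6400000
denominator = 25 * 8 = 200
card(S) = 6400000 / 200 = 32000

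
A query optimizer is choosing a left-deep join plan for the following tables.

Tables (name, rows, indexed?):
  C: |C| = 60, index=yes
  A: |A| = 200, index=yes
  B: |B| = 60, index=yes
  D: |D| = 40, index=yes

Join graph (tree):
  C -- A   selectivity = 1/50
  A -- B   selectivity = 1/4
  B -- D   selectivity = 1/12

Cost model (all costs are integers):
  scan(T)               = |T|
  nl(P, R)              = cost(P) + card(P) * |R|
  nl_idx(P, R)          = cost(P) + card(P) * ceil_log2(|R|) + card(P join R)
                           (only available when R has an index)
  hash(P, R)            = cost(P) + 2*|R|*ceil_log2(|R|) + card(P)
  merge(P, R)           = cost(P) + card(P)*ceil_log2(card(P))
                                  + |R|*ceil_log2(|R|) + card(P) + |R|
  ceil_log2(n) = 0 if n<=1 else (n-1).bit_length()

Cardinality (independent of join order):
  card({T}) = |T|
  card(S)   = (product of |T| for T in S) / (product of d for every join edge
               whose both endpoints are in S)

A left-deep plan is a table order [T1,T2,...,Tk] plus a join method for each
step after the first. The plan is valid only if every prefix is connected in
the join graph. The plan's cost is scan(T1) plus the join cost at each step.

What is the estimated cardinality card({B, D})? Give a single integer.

Tables in S: B(60), D(40)
Edges inside S: B-D(d=12)
numerator = 60 * 40 = 2400
denominator = 12 = 12
card(S) = 2400 / 12 = 200

200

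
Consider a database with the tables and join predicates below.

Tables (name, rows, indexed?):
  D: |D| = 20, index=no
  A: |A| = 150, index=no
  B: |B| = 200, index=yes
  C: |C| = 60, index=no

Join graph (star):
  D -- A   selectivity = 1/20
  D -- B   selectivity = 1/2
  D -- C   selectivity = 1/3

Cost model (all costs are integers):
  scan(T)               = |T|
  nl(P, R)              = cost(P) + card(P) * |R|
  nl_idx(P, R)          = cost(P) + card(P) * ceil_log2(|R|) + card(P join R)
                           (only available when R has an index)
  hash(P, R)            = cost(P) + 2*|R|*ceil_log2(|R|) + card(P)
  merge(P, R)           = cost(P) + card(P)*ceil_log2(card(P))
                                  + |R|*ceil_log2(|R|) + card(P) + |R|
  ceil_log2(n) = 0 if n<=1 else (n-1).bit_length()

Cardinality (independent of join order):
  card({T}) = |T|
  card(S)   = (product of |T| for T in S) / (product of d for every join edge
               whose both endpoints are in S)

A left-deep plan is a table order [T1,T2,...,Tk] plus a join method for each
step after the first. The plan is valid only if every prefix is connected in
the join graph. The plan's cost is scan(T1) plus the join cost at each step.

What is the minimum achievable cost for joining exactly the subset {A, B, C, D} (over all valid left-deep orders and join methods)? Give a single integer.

Selinger DP over subsets of {A,B,C,D}:
  {D}: scan cost=20, card=20
  {A}: scan cost=150, card=150
  {B}: scan cost=200, card=200
  {C}: scan cost=60, card=60
  {AD}: card=150; try (D,hash)→500, (A,merge)→1490, (D,merge)→1620, (A,hash)→2440, (A,nl)→3020, (D,nl)→3150; best=500 via (D,hash)
  {BD}: card=2000; try (D,hash)→600, (B,merge)→1940, (D,merge)→2120, (B,nl_idx)→2180, (B,hash)→3240, (B,nl)→4020 …(+1); best=600 via (D,hash)
  {CD}: card=400; try (D,hash)→320, (C,merge)→560, (D,merge)→600, (C,hash)→760, (C,nl)→1220, (D,nl)→1260; best=320 via (D,hash)
  {ABD}: card=15000; try (B,merge)→3650, (B,hash)→3850, (A,hash)→5000, (B,nl_idx)→16700, (A,merge)→25950, (B,nl)→30500 …(+1); best=3650 via (B,merge)
  {ACD}: card=3000; try (C,hash)→1370, (C,merge)→2270, (A,hash)→3120, (A,merge)→5670, (C,nl)→9500, (A,nl)→60320; best=1370 via (C,hash)
  {BCD}: card=40000; try (C,hash)→3320, (B,hash)→3920, (B,merge)→6120, (C,merge)→25020, (B,nl_idx)→43520, (B,nl)→80320 …(+1); best=3320 via (C,hash)
  {ABCD}: card=300000; try (B,hash)→7570, (C,hash)→19370, (B,merge)→42170, (A,hash)→45720, (C,merge)→229070, (B,nl_idx)→325370 …(+4); best=7570 via (B,hash)

7570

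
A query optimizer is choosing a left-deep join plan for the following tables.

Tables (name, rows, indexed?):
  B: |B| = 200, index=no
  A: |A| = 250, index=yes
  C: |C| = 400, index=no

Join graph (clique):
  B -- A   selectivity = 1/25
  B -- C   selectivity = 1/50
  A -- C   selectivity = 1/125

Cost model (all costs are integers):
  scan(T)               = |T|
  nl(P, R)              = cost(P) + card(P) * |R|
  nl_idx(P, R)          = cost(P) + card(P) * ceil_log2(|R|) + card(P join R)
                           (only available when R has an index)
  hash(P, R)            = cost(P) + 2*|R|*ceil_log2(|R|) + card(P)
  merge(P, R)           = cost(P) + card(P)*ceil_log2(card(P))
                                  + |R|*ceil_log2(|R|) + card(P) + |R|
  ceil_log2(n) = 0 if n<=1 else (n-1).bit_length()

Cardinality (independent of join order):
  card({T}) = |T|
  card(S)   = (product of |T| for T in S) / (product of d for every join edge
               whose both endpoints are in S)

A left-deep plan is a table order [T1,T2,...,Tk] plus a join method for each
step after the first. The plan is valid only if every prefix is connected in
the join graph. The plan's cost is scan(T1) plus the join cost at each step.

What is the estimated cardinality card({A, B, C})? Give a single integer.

128

Tables in S: A(250), B(200), C(400)
Edges inside S: B-A(d=25), B-C(d=50), A-C(d=125)
numerator = 250 * 200 * 400 = 20000000
denominator = 25 * 50 * 125 = 156250
card(S) = 20000000 / 156250 = 128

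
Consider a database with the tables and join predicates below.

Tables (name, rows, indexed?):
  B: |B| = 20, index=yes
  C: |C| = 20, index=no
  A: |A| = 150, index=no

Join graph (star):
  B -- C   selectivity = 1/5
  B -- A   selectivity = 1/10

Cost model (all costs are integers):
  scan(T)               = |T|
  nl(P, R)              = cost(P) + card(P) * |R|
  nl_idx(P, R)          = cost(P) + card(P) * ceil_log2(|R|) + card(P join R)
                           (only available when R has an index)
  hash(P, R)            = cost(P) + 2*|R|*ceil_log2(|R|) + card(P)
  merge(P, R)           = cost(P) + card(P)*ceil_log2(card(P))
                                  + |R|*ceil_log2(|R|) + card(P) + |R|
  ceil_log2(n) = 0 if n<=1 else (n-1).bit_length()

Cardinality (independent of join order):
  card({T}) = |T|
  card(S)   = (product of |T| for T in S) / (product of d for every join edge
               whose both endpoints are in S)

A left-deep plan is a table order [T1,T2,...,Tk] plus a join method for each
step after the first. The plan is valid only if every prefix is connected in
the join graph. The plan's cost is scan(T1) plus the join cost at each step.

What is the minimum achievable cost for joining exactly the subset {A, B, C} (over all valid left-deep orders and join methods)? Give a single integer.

Selinger DP over subsets of {A,B,C}:
  {B}: scan cost=20, card=20
  {C}: scan cost=20, card=20
  {A}: scan cost=150, card=150
  {BC}: card=80; try (B,nl_idx)→200, (C,hash)→240, (B,hash)→240, (C,merge)→260, (B,merge)→260, (C,nl)→420 …(+1); best=200 via (B,nl_idx)
  {AB}: card=300; try (B,hash)→500, (B,nl_idx)→1200, (A,merge)→1490, (B,merge)→1620, (A,hash)→2440, (A,nl)→3020 …(+1); best=500 via (B,hash)
  {ABC}: card=1200; try (C,hash)→1000, (A,merge)→2190, (A,hash)→2680, (C,merge)→3620, (C,nl)→6500, (A,nl)→12200; best=1000 via (C,hash)

1000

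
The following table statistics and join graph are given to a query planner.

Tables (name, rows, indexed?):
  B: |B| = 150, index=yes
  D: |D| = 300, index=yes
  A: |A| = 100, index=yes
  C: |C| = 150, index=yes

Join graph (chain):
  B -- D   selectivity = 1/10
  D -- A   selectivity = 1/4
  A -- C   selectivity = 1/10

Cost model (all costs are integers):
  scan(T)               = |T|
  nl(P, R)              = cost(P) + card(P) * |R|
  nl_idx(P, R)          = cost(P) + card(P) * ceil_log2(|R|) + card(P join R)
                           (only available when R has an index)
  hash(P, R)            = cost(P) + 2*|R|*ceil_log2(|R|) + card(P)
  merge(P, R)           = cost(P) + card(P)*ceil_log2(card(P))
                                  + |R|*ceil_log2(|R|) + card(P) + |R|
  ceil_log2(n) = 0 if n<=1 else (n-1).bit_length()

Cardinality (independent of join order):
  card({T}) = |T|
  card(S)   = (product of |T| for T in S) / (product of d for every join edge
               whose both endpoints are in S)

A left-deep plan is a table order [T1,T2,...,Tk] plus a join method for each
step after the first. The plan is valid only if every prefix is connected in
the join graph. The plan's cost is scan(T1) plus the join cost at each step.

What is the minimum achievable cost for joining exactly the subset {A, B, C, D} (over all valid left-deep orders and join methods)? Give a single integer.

Selinger DP over subsets of {A,B,C,D}:
  {B}: scan cost=150, card=150
  {D}: scan cost=300, card=300
  {A}: scan cost=100, card=100
  {C}: scan cost=150, card=150
  {BD}: card=4500; try (B,hash)→3000, (D,merge)→4500, (B,merge)→4650, (D,hash)→5700, (D,nl_idx)→6000, (B,nl_idx)→7200 …(+2); best=3000 via (B,hash)
  {AD}: card=7500; try (A,hash)→2000, (D,merge)→3900, (A,merge)→4100, (D,hash)→5600, (D,nl_idx)→8500, (A,nl_idx)→9900 …(+2); best=2000 via (A,hash)
  {AC}: card=1500; try (A,hash)→1700, (C,merge)→2250, (A,merge)→2300, (C,nl_idx)→2400, (C,hash)→2600, (A,nl_idx)→2700 …(+2); best=1700 via (A,hash)
  {ABD}: card=112500; try (A,hash)→8900, (B,hash)→11900, (A,merge)→66800, (B,merge)→108350, (A,nl_idx)→147000, (B,nl_idx)→174500 …(+2); best=8900 via (A,hash)
  {ACD}: card=112500; try (D,hash)→8600, (C,hash)→11900, (D,merge)→22700, (C,merge)→108350, (D,nl_idx)→127700, (C,nl_idx)→174500 …(+2); best=8600 via (D,hash)
  {ABCD}: card=1687500; try (B,hash)→123500, (C,hash)→123800, (B,merge)→2034950, (C,merge)→2035250, (B,nl_idx)→2596100, (C,nl_idx)→2596400 …(+2); best=123500 via (B,hash)

123500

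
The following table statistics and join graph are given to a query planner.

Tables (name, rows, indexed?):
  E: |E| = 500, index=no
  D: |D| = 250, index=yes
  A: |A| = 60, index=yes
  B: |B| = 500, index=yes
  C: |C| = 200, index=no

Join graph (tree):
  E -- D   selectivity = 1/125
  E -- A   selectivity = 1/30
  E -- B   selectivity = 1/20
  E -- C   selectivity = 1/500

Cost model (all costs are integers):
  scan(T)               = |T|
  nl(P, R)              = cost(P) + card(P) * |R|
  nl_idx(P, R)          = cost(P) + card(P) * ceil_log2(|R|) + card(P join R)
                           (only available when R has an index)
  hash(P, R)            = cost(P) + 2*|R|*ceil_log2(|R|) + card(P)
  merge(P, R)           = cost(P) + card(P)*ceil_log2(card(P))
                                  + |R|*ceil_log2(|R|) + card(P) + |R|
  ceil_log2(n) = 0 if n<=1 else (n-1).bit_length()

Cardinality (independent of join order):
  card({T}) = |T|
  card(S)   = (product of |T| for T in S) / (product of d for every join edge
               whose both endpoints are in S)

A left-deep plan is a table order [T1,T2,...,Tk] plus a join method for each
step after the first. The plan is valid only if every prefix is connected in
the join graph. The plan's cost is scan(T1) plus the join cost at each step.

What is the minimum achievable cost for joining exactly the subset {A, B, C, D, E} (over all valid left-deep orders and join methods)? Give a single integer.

17120

Selinger DP over subsets of {A,B,C,D,E}:
  {E}: scan cost=500, card=500
  {D}: scan cost=250, card=250
  {A}: scan cost=60, card=60
  {B}: scan cost=500, card=500
  {C}: scan cost=200, card=200
  {DE}: card=1000; try (D,hash)→5000, (D,nl_idx)→5500, (E,merge)→7500, (D,merge)→7750, (E,hash)→9500, (E,nl)→125250 …(+1); best=5000 via (D,hash)
  {AE}: card=1000; try (A,hash)→1720, (A,nl_idx)→4500, (E,merge)→5480, (A,merge)→5920, (E,hash)→9120, (E,nl)→30060 …(+1); best=1720 via (A,hash)
  {BE}: card=12500; try (E,hash)→10000, (B,hash)→10000, (E,merge)→10500, (B,merge)→10500, (B,nl_idx)→17500, (E,nl)→250500 …(+1); best=10000 via (E,hash)
  {CE}: card=200; try (C,hash)→4200, (E,merge)→7000, (C,merge)→7300, (E,hash)→9400, (E,nl)→100200, (C,nl)→100500; best=4200 via (C,hash)
  {ADE}: card=2000; try (D,hash)→6720, (A,hash)→6720, (D,nl_idx)→11720, (A,nl_idx)→13000, (D,merge)→14970, (A,merge)→16420 …(+2); best=6720 via (D,hash)
  {BDE}: card=25000; try (B,hash)→15000, (B,merge)→21000, (D,hash)→26500, (B,nl_idx)→39000, (D,nl_idx)→135000, (D,merge)→199750 …(+2); best=15000 via (B,hash)
  {CDE}: card=400; try (D,nl_idx)→6200, (D,merge)→8250, (D,hash)→8400, (C,hash)→9200, (C,merge)→17800, (D,nl)→54200 …(+1); best=6200 via (D,nl_idx)
  {ABE}: card=25000; try (B,hash)→11720, (B,merge)→17720, (A,hash)→23220, (B,nl_idx)→35720, (A,nl_idx)→110000, (A,merge)→197920 …(+2); best=11720 via (B,hash)
  {ACE}: card=400; try (A,hash)→5120, (A,nl_idx)→5800, (C,hash)→5920, (A,merge)→6420, (C,merge)→14520, (A,nl)→16200 …(+1); best=5120 via (A,hash)
  {BCE}: card=5000; try (B,merge)→11000, (B,nl_idx)→11000, (B,hash)→13400, (C,hash)→25700, (B,nl)→104200, (C,merge)→199300 …(+1); best=11000 via (B,merge)
  {ABDE}: card=50000; try (B,hash)→17720, (B,merge)→35720, (D,hash)→40720, (A,hash)→40720, (B,nl_idx)→74720, (A,nl_idx)→215000 …(+6); best=17720 via (B,hash)
  {ACDE}: card=800; try (A,hash)→7320, (D,nl_idx)→9120, (A,nl_idx)→9400, (D,hash)→9520, (A,merge)→10620, (D,merge)→11370 …(+5); best=7320 via (A,hash)
  {BCDE}: card=10000; try (B,merge)→15200, (B,hash)→15600, (B,nl_idx)→19800, (D,hash)→20000, (C,hash)→43200, (D,nl_idx)→61000 …(+5); best=15200 via (B,merge)
  {ABCE}: card=10000; try (B,merge)→14120, (B,hash)→14520, (A,hash)→16720, (B,nl_idx)→18720, (C,hash)→39920, (A,nl_idx)→51000 …(+5); best=14120 via (B,merge)
  {ABCDE}: card=20000; try (B,hash)→17120, (B,merge)→21120, (A,hash)→25920, (D,hash)→28120, (B,nl_idx)→34520, (C,hash)→70920 …(+9); best=17120 via (B,hash)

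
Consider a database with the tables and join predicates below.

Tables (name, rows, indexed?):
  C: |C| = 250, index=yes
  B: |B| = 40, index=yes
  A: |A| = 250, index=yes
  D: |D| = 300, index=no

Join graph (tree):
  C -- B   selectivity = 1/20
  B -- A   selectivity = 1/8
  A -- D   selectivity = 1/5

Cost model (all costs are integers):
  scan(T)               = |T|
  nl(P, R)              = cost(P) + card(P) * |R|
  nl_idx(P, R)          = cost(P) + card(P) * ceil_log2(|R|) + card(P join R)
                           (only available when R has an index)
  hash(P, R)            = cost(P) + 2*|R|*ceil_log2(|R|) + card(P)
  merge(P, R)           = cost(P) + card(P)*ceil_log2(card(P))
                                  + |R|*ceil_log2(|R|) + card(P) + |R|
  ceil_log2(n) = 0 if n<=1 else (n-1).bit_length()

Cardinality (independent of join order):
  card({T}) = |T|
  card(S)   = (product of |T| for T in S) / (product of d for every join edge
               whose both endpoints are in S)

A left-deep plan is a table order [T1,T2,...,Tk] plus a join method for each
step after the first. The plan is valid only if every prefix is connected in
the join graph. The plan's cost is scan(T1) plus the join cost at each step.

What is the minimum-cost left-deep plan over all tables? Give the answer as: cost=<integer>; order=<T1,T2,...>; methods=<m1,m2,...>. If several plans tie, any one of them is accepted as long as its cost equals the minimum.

Selinger DP (subsets sized 1..n):
  {C}: scan cost=250, card=250
  {B}: scan cost=40, card=40
  {A}: scan cost=250, card=250
  {D}: scan cost=300, card=300
  {BC}: card=500; try (C,nl_idx)→860, (B,hash)→980, (B,nl_idx)→2250, (C,merge)→2570, (B,merge)→2780, (C,hash)→4080 …(+2); best=860 via (C,nl_idx)
  {AB}: card=1250; try (B,hash)→980, (A,nl_idx)→1610, (A,merge)→2570, (B,merge)→2780, (B,nl_idx)→3000, (A,hash)→4080 …(+2); best=980 via (B,hash)
  {AD}: card=15000; try (A,hash)→4600, (D,merge)→5500, (A,merge)→5550, (D,hash)→5900, (A,nl_idx)→17700, (D,nl)→75250 …(+1); best=4600 via (A,hash)
  {ABC}: card=15625; try (A,hash)→5360, (C,hash)→6230, (A,merge)→8110, (C,merge)→18230, (A,nl_idx)→20485, (C,nl_idx)→26605 …(+2); best=5360 via (A,hash)
  {ABD}: card=75000; try (D,hash)→7630, (D,merge)→18980, (B,hash)→20080, (B,nl_idx)→169600, (B,merge)→229880, (D,nl)→375980 …(+1); best=7630 via (D,hash)
  {ABCD}: card=937500; try (D,hash)→26385, (C,hash)→86630, (D,merge)→242735, (C,merge)→1359880, (C,nl_idx)→1545130, (D,nl)→4692860 …(+1); best=26385 via (D,hash)

cost=26385; order=B,C,A,D; methods=nl_idx,hash,hash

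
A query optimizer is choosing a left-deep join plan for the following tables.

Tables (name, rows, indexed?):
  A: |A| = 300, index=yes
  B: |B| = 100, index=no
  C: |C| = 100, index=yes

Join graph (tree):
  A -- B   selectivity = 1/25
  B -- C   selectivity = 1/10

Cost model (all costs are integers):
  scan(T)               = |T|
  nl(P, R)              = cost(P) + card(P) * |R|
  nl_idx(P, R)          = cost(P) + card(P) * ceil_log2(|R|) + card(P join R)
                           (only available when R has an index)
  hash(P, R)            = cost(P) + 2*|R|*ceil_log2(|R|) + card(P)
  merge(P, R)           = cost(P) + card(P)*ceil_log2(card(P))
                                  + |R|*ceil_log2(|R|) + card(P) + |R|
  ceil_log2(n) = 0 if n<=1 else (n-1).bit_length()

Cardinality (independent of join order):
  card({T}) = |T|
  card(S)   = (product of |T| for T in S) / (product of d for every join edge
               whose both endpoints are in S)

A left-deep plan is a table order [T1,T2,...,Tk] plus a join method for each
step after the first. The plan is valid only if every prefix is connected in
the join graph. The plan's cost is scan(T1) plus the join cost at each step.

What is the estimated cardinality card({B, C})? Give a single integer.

1000

Tables in S: B(100), C(100)
Edges inside S: B-C(d=10)
numerator = 100 * 100 = 10000
denominator = 10 = 10
card(S) = 10000 / 10 = 1000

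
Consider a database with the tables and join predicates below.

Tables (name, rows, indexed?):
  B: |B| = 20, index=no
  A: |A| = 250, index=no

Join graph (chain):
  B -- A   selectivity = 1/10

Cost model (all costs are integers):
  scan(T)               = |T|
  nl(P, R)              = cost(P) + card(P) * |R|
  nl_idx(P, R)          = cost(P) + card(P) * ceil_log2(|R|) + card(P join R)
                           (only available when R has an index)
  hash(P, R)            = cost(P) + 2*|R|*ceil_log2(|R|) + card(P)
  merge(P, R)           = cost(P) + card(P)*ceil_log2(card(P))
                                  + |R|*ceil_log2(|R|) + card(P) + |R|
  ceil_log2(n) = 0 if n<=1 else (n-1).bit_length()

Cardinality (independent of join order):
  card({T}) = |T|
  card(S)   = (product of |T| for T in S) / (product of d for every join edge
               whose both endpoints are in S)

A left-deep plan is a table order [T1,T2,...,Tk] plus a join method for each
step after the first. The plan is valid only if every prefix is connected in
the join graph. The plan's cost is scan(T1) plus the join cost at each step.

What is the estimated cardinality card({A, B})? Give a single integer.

Tables in S: A(250), B(20)
Edges inside S: B-A(d=10)
numerator = 250 * 20 = 5000
denominator = 10 = 10
card(S) = 5000 / 10 = 500

500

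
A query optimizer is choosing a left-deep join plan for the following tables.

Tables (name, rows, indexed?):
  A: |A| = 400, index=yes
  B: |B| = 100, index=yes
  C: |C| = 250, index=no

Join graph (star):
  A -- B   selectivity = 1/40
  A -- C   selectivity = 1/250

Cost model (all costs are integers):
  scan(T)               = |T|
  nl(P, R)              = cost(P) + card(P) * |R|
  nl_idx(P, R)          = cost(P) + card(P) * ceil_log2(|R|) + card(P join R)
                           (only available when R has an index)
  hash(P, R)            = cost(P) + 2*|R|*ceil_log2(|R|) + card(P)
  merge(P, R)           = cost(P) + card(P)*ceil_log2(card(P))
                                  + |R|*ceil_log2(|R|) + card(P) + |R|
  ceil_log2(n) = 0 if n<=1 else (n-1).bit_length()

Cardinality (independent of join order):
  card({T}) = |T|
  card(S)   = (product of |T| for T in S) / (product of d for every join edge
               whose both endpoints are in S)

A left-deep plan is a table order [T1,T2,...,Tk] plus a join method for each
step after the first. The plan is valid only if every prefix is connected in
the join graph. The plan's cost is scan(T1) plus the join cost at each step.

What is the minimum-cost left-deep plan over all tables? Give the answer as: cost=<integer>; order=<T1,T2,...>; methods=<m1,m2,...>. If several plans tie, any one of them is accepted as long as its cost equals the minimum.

Selinger DP (subsets sized 1..n):
  {A}: scan cost=400, card=400
  {B}: scan cost=100, card=100
  {C}: scan cost=250, card=250
  {AB}: card=1000; try (A,nl_idx)→2000, (B,hash)→2200, (B,nl_idx)→4200, (A,merge)→4900, (B,merge)→5200, (A,hash)→7400 …(+2); best=2000 via (A,nl_idx)
  {AC}: card=400; try (A,nl_idx)→2900, (C,hash)→4800, (A,merge)→6500, (C,merge)→6650, (A,hash)→7700, (A,nl)→100250 …(+1); best=2900 via (A,nl_idx)
  {ABC}: card=1000; try (B,hash)→4700, (B,nl_idx)→6700, (C,hash)→7000, (B,merge)→7700, (C,merge)→15250, (B,nl)→42900 …(+1); best=4700 via (B,hash)

cost=4700; order=C,A,B; methods=nl_idx,hash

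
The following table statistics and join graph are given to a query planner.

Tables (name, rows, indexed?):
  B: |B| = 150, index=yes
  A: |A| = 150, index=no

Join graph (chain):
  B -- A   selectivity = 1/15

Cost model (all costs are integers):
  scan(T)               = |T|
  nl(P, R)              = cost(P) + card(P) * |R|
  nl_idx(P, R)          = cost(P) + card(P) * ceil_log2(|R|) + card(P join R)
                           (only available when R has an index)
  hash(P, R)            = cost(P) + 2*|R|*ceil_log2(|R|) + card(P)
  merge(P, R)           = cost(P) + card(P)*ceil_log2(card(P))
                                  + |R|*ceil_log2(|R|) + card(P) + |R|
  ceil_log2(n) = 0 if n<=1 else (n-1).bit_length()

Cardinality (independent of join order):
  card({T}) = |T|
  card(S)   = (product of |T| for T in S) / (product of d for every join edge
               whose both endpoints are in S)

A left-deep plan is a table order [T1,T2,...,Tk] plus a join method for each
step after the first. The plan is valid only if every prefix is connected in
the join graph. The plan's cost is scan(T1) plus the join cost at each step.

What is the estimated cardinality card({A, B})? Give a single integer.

Tables in S: A(150), B(150)
Edges inside S: B-A(d=15)
numerator = 150 * 150 = 22500
denominator = 15 = 15
card(S) = 22500 / 15 = 1500

1500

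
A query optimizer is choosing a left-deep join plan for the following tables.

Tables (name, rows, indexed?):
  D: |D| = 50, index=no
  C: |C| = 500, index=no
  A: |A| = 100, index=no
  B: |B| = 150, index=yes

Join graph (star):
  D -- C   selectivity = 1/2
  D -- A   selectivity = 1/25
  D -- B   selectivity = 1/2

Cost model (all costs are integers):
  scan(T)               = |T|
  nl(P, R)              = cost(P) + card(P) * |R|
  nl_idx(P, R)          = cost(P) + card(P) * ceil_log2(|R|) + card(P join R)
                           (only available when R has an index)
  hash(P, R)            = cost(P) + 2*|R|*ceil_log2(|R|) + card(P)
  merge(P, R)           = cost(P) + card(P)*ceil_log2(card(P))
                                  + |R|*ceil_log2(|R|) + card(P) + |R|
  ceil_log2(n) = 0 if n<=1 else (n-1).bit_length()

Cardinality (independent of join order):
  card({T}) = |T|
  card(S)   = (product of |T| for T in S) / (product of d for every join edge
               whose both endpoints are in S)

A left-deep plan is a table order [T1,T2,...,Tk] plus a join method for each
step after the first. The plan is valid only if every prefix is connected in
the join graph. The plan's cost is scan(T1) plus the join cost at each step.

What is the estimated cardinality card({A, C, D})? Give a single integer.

Tables in S: A(100), C(500), D(50)
Edges inside S: D-C(d=2), D-A(d=25)
numerator = 100 * 500 * 50 = 2500000
denominator = 2 * 25 = 50
card(S) = 2500000 / 50 = 50000

50000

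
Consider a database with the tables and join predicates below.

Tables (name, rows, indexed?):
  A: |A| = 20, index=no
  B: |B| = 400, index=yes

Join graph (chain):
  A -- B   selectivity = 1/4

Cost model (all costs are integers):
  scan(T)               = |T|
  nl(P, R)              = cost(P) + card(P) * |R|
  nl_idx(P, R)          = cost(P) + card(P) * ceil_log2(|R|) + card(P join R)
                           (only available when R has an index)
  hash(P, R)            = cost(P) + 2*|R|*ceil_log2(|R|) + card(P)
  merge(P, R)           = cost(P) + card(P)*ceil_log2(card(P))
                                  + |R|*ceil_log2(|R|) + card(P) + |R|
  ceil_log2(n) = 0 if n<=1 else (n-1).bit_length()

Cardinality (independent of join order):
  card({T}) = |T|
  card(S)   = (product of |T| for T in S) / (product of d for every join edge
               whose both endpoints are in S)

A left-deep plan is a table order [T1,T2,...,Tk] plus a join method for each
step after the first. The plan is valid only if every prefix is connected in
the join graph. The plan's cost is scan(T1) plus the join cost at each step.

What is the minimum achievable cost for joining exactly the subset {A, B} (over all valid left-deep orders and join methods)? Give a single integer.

1000

Selinger DP over subsets of {A,B}:
  {A}: scan cost=20, card=20
  {B}: scan cost=400, card=400
  {AB}: card=2000; try (A,hash)→1000, (B,nl_idx)→2200, (B,merge)→4140, (A,merge)→4520, (B,hash)→7240, (B,nl)→8020 …(+1); best=1000 via (A,hash)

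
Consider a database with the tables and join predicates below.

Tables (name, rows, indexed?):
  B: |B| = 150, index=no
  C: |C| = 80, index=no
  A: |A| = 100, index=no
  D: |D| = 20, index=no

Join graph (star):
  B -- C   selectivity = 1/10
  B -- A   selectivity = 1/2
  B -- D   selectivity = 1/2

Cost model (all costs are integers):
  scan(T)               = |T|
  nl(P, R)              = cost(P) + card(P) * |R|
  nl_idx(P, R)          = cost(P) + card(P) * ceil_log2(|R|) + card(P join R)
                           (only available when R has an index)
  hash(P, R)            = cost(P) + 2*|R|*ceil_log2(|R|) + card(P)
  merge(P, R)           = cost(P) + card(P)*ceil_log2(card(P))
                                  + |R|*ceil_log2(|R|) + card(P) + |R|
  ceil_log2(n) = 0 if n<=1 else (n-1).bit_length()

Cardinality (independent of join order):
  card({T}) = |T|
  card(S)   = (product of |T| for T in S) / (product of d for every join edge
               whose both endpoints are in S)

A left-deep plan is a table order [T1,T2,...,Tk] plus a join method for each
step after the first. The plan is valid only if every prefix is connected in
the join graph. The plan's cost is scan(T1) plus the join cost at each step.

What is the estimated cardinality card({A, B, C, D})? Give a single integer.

600000

Tables in S: A(100), B(150), C(80), D(20)
Edges inside S: B-C(d=10), B-A(d=2), B-D(d=2)
numerator = 100 * 150 * 80 * 20 = 24000000
denominator = 10 * 2 * 2 = 40
card(S) = 24000000 / 40 = 600000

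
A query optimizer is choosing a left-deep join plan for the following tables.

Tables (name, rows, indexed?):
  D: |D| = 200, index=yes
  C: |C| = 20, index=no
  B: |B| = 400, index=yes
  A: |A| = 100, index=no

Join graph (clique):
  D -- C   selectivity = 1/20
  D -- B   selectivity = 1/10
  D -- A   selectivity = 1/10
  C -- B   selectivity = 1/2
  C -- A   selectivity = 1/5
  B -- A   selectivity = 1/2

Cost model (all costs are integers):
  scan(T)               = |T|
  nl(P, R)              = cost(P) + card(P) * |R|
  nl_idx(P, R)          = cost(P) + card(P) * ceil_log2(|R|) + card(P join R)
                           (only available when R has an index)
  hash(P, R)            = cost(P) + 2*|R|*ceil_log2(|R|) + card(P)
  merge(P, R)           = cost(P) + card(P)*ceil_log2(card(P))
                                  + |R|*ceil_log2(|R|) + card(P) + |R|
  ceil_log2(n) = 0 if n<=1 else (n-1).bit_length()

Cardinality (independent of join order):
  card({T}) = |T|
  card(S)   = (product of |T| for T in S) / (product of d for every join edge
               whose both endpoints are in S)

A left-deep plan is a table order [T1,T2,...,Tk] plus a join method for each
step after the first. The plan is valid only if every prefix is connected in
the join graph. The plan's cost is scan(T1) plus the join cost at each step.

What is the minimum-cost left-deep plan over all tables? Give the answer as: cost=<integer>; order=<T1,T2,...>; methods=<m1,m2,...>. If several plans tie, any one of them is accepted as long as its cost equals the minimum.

Selinger DP (subsets sized 1..n):
  {D}: scan cost=200, card=200
  {C}: scan cost=20, card=20
  {B}: scan cost=400, card=400
  {A}: scan cost=100, card=100
  {CD}: card=200; try (D,nl_idx)→380, (C,hash)→600, (D,merge)→1940, (C,merge)→2120, (D,hash)→3240, (D,nl)→4020 …(+1); best=380 via (D,nl_idx)
  {BD}: card=8000; try (D,hash)→4000, (B,merge)→6000, (D,merge)→6200, (B,hash)→7600, (B,nl_idx)→10000, (D,nl_idx)→11600 …(+2); best=4000 via (D,hash)
  {AD}: card=2000; try (A,hash)→1800, (D,merge)→2700, (A,merge)→2800, (D,nl_idx)→2900, (D,hash)→3400, (D,nl)→20100 …(+1); best=1800 via (A,hash)
  {BC}: card=4000; try (C,hash)→1000, (B,merge)→4140, (B,nl_idx)→4200, (C,merge)→4520, (B,hash)→7240, (B,nl)→8020 …(+1); best=1000 via (C,hash)
  {AC}: card=400; try (C,hash)→400, (A,merge)→940, (C,merge)→1020, (A,hash)→1440, (A,nl)→2020, (C,nl)→2100; best=400 via (C,hash)
  {AB}: card=20000; try (A,hash)→2200, (B,merge)→4900, (A,merge)→5200, (B,hash)→7400, (B,nl_idx)→21000, (B,nl)→40100 …(+1); best=2200 via (A,hash)
  {BCD}: card=4000; try (B,merge)→6180, (B,nl_idx)→6180, (B,hash)→7780, (D,hash)→8200, (C,hash)→12200, (D,nl_idx)→37000 …(+5); best=6180 via (B,merge)
  {ACD}: card=400; try (A,hash)→1980, (A,merge)→2980, (D,hash)→4000, (D,nl_idx)→4000, (C,hash)→4000, (D,merge)→6200 …(+4); best=1980 via (A,hash)
  {ABD}: card=40000; try (B,hash)→11000, (A,hash)→13400, (D,hash)→25400, (B,merge)→29800, (B,nl_idx)→59800, (A,merge)→116800 …(+5); best=11000 via (B,hash)
  {ABC}: card=40000; try (A,hash)→6400, (B,hash)→8000, (B,merge)→8400, (C,hash)→22400, (B,nl_idx)→44000, (A,merge)→53800 …(+4); best=6400 via (A,hash)
  {ABCD}: card=4000; try (B,hash)→9580, (B,nl_idx)→9580, (B,merge)→9980, (A,hash)→11580, (D,hash)→49600, (C,hash)→51200 …(+8); best=9580 via (B,hash)

cost=9580; order=C,D,A,B; methods=nl_idx,hash,hash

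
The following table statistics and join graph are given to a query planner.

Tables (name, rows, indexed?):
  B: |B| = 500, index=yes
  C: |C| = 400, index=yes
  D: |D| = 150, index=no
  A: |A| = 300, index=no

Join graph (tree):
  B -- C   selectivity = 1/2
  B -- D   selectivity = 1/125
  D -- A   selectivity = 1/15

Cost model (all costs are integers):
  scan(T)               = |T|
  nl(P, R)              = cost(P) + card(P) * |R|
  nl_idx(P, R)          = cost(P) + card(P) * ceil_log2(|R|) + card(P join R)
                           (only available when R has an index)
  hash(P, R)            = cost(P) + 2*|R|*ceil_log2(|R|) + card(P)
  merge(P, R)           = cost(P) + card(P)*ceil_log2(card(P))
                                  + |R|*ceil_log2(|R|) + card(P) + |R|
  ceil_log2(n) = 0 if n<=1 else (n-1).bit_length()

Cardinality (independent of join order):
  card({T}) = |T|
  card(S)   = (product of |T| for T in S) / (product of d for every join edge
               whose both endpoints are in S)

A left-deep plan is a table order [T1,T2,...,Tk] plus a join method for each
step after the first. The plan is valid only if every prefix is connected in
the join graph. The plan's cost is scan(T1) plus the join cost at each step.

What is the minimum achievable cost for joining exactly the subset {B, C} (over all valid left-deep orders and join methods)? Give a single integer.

8200

Selinger DP over subsets of {B,C}:
  {B}: scan cost=500, card=500
  {C}: scan cost=400, card=400
  {BC}: card=100000; try (C,hash)→8200, (B,merge)→9400, (C,merge)→9500, (B,hash)→9800, (B,nl_idx)→104000, (C,nl_idx)→105000 …(+2); best=8200 via (C,hash)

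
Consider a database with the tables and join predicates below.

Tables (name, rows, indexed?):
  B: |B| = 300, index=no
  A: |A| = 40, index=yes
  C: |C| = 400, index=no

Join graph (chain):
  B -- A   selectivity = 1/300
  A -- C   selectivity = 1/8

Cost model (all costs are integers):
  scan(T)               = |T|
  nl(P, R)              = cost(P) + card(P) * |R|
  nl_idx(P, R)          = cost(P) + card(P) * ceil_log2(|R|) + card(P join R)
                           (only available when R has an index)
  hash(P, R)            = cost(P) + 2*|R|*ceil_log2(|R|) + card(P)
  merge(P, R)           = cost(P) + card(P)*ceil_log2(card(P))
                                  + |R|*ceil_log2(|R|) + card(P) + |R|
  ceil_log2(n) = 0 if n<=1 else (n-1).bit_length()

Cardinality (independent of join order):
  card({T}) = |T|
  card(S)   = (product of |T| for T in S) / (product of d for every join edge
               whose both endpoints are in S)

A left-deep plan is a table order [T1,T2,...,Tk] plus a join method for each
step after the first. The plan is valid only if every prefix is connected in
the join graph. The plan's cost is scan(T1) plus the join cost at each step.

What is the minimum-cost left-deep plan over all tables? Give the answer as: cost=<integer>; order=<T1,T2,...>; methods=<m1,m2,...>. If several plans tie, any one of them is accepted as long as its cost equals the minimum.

cost=5360; order=B,A,C; methods=hash,merge

Selinger DP (subsets sized 1..n):
  {B}: scan cost=300, card=300
  {A}: scan cost=40, card=40
  {C}: scan cost=400, card=400
  {AB}: card=40; try (A,hash)→1080, (A,nl_idx)→2140, (B,merge)→3320, (A,merge)→3580, (B,hash)→5480, (B,nl)→12040 …(+1); best=1080 via (A,hash)
  {AC}: card=2000; try (A,hash)→1280, (C,merge)→4320, (A,merge)→4680, (A,nl_idx)→4800, (C,hash)→7280, (C,nl)→16040 …(+1); best=1280 via (A,hash)
  {ABC}: card=2000; try (C,merge)→5360, (C,hash)→8320, (B,hash)→8680, (C,nl)→17080, (B,merge)→28280, (B,nl)→601280; best=5360 via (C,merge)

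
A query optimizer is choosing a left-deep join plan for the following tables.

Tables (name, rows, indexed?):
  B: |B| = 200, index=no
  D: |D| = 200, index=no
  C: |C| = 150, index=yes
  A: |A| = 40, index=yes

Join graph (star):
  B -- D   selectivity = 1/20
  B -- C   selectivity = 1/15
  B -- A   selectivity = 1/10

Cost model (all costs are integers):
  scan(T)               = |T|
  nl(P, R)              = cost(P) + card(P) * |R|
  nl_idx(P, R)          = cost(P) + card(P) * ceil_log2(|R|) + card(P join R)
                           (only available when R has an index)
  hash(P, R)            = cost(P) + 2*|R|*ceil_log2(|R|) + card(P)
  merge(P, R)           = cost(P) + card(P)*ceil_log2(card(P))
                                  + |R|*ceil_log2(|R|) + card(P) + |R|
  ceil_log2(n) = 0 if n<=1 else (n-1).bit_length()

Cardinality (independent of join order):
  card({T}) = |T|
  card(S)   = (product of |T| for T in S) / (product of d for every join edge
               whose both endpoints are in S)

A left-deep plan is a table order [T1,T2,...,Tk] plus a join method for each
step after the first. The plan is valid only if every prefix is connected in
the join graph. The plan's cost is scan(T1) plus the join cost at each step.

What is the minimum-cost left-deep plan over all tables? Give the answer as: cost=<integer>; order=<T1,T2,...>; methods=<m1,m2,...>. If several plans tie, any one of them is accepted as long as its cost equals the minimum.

Selinger DP (subsets sized 1..n):
  {B}: scan cost=200, card=200
  {D}: scan cost=200, card=200
  {C}: scan cost=150, card=150
  {A}: scan cost=40, card=40
  {BD}: card=2000; try (D,hash)→3600, (B,hash)→3600, (D,merge)→3800, (B,merge)→3800, (D,nl)→40200, (B,nl)→40200; best=3600 via (D,hash)
  {BC}: card=2000; try (C,hash)→2800, (B,merge)→3300, (C,merge)→3350, (B,hash)→3500, (C,nl_idx)→3800, (B,nl)→30150 …(+1); best=2800 via (C,hash)
  {AB}: card=800; try (A,hash)→880, (B,merge)→2120, (A,nl_idx)→2200, (A,merge)→2280, (B,hash)→3280, (B,nl)→8040 …(+1); best=880 via (A,hash)
  {BCD}: card=20000; try (D,hash)→8000, (C,hash)→8000, (D,merge)→28600, (C,merge)→28950, (C,nl_idx)→39600, (C,nl)→303600 …(+1); best=8000 via (D,hash)
  {ABD}: card=8000; try (D,hash)→4880, (A,hash)→6080, (D,merge)→11480, (A,nl_idx)→23600, (A,merge)→27880, (A,nl)→83600 …(+1); best=4880 via (D,hash)
  {ABC}: card=8000; try (C,hash)→4080, (A,hash)→5280, (C,merge)→11030, (C,nl_idx)→15280, (A,nl_idx)→22800, (A,merge)→27080 …(+2); best=4080 via (C,hash)
  {ABCD}: card=80000; try (D,hash)→15280, (C,hash)→15280, (A,hash)→28480, (D,merge)→117880, (C,merge)→118230, (C,nl_idx)→148880 …(+5); best=15280 via (D,hash)

cost=15280; order=B,A,C,D; methods=hash,hash,hash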